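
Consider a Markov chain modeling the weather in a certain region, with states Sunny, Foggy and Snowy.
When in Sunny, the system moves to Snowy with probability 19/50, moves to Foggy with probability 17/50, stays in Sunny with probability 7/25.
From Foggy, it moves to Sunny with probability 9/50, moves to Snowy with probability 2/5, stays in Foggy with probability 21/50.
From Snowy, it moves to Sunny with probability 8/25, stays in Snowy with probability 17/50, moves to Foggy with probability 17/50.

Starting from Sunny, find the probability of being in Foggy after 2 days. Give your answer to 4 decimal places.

Sum over the intermediate state after 1 day:
P = P(Sunny→Sunny)·P(Sunny→Foggy) + P(Sunny→Foggy)·P(Foggy→Foggy) + P(Sunny→Snowy)·P(Snowy→Foggy)
  = 0.28×0.34 + 0.34×0.42 + 0.38×0.34
  = 0.0952 + 0.1428 + 0.1292 = 0.3672

0.3672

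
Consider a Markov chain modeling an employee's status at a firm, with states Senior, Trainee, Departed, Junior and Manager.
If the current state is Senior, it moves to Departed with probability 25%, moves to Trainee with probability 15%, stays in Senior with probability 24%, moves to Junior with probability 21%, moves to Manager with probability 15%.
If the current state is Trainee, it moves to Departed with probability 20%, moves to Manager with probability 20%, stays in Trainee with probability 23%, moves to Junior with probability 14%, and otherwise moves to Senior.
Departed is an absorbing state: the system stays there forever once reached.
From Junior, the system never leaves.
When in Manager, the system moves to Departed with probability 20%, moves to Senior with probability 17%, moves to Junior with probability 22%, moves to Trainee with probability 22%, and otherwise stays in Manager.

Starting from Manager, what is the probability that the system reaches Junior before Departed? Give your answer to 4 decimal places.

Let h(s) be the probability of absorption at Junior starting from transient state s. Then h(Junior) = 1 and h(Departed) = 0. By first-step analysis:
h(Senior) = 0.24·h(Senior) + 0.15·h(Trainee) + 0.25·0 + 0.21·1 + 0.15·h(Manager)
h(Trainee) = 0.23·h(Senior) + 0.23·h(Trainee) + 0.2·0 + 0.14·1 + 0.2·h(Manager)
h(Manager) = 0.17·h(Senior) + 0.22·h(Trainee) + 0.2·0 + 0.22·1 + 0.19·h(Manager)
Solving: h(Senior) = 0.4612, h(Trainee) = 0.4468, h(Manager) = 0.4897.
Starting from Manager, the probability is 0.4897.

0.4897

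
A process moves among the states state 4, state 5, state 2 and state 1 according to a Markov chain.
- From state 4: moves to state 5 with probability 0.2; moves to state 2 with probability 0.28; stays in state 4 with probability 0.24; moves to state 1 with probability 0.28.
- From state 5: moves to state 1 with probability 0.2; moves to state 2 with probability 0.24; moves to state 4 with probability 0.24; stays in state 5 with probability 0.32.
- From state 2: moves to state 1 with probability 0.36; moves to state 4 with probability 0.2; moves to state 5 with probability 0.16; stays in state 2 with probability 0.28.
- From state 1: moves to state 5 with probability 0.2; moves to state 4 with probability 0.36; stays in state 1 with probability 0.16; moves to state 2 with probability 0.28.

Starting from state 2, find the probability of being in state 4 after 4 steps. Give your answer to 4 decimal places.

Propagate the distribution vector 4 steps from state 2.
After 0 steps: (0.0000, 0.0000, 1.0000, 0.0000)
After 1 step: (0.2000, 0.1600, 0.2800, 0.3600)
After 2 steps: (0.2720, 0.2080, 0.2736, 0.2464)
After 3 steps: (0.2586, 0.2140, 0.2717, 0.2557)
After 4 steps: (0.2598, 0.2148, 0.2714, 0.2539)
P(in state 4 after 4 steps) = 0.2598

0.2598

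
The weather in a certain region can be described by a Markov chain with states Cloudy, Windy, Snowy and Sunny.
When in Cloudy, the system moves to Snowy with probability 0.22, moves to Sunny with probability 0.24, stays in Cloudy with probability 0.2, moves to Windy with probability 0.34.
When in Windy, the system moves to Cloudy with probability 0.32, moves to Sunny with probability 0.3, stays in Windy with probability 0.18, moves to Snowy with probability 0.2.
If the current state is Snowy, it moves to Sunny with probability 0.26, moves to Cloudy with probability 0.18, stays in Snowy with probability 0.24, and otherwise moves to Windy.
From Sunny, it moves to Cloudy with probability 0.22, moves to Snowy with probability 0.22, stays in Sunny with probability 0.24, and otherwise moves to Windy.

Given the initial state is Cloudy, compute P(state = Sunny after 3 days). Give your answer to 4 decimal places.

Propagate the distribution vector 3 days from Cloudy.
After 0 days: (1.0000, 0.0000, 0.0000, 0.0000)
After 1 day: (0.2000, 0.3400, 0.2200, 0.2400)
After 2 days: (0.2412, 0.2764, 0.2176, 0.2648)
After 3 days: (0.2341, 0.2861, 0.2188, 0.2609)
P(in Sunny after 3 days) = 0.2609

0.2609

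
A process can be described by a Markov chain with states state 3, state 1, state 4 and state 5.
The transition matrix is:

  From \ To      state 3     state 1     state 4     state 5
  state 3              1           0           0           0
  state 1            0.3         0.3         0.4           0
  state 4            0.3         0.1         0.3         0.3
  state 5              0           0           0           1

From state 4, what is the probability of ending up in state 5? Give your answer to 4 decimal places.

0.4667

Let h(s) be the probability of absorption at state 5 starting from transient state s. Then h(state 5) = 1 and h(state 3) = 0. By first-step analysis:
h(state 1) = 0.3·0 + 0.3·h(state 1) + 0.4·h(state 4)
h(state 4) = 0.3·0 + 0.1·h(state 1) + 0.3·h(state 4) + 0.3·1
Solving: h(state 1) = 0.2667, h(state 4) = 0.4667.
Starting from state 4, the probability is 0.4667.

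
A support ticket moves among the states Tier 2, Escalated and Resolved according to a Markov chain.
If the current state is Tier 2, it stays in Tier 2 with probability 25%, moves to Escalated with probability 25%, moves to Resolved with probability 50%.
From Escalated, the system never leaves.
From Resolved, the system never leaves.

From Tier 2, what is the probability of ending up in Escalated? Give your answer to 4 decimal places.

0.3333

Let h(s) be the probability of absorption at Escalated starting from transient state s. Then h(Escalated) = 1 and h(Resolved) = 0. By first-step analysis:
h(Tier 2) = 0.25·h(Tier 2) + 0.25·1 + 0.5·0
Solving: h(Tier 2) = 0.3333.
Starting from Tier 2, the probability is 0.3333.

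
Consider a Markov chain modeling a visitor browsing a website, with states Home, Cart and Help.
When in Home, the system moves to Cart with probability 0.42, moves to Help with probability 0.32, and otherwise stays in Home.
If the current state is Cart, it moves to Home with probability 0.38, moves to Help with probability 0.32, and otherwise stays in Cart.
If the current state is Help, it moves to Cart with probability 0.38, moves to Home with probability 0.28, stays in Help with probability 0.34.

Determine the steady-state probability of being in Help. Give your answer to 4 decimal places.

Let the stationary distribution be π with π = πP and π_1 + π_2 + π_3 = 1.
π_1 = 0.26·π_1 + 0.38·π_2 + 0.28·π_3
π_2 = 0.42·π_1 + 0.3·π_2 + 0.38·π_3
Solving with the normalization constraint gives π = (0.3101, 0.3633, 0.3265).
So the stationary probability of Help is 0.3265.

0.3265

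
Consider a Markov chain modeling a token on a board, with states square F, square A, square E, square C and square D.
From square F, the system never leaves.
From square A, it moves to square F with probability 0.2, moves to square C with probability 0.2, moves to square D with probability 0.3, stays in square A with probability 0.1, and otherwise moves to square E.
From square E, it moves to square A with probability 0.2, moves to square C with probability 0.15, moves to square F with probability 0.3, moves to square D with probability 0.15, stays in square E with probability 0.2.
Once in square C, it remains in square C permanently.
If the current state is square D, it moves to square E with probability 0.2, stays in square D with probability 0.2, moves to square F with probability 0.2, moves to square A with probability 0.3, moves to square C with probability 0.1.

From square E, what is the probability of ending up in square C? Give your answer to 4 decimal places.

0.3656

Let h(s) be the probability of absorption at square C starting from transient state s. Then h(square C) = 1 and h(square F) = 0. By first-step analysis:
h(square A) = 0.2·0 + 0.1·h(square A) + 0.2·h(square E) + 0.2·1 + 0.3·h(square D)
h(square E) = 0.3·0 + 0.2·h(square A) + 0.2·h(square E) + 0.15·1 + 0.15·h(square D)
h(square D) = 0.2·0 + 0.3·h(square A) + 0.2·h(square E) + 0.1·1 + 0.2·h(square D)
Solving: h(square A) = 0.4292, h(square E) = 0.3656, h(square D) = 0.3774.
Starting from square E, the probability is 0.3656.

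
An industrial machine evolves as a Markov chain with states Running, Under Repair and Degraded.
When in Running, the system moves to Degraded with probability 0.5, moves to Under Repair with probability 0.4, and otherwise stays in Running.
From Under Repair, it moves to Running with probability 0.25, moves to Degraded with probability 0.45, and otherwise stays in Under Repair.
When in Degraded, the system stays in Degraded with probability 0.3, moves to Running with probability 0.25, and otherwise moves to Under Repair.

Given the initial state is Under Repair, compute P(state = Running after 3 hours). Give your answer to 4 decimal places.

0.2181

Propagate the distribution vector 3 hours from Under Repair.
After 0 hours: (0.0000, 1.0000, 0.0000)
After 1 hour: (0.2500, 0.3000, 0.4500)
After 2 hours: (0.2125, 0.3925, 0.3950)
After 3 hours: (0.2181, 0.3805, 0.4014)
P(in Running after 3 hours) = 0.2181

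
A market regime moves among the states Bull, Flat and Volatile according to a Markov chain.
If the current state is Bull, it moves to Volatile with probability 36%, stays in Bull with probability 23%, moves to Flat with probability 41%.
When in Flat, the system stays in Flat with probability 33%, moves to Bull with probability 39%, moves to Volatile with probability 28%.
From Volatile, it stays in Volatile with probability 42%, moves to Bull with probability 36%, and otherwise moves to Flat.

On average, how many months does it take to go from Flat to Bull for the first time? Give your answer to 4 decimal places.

2.6300

Let t(s) be the expected number of months to first reach Bull from state s, with t(Bull) = 0. Conditioning on the first month:
t(Flat) = 1 + 0.33·t(Flat) + 0.28·t(Volatile)
t(Volatile) = 1 + 0.22·t(Flat) + 0.42·t(Volatile)
Solving: t(Flat) = 2.6300, t(Volatile) = 2.7217.
Expected months from Flat to Bull: 2.6300.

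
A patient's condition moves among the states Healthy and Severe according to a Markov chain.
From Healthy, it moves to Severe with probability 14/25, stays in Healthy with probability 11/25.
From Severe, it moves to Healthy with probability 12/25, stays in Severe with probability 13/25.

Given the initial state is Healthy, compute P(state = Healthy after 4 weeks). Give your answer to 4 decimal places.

0.4615

Propagate the distribution vector 4 weeks from Healthy.
After 0 weeks: (1.0000, 0.0000)
After 1 week: (0.4400, 0.5600)
After 2 weeks: (0.4624, 0.5376)
After 3 weeks: (0.4615, 0.5385)
After 4 weeks: (0.4615, 0.5385)
P(in Healthy after 4 weeks) = 0.4615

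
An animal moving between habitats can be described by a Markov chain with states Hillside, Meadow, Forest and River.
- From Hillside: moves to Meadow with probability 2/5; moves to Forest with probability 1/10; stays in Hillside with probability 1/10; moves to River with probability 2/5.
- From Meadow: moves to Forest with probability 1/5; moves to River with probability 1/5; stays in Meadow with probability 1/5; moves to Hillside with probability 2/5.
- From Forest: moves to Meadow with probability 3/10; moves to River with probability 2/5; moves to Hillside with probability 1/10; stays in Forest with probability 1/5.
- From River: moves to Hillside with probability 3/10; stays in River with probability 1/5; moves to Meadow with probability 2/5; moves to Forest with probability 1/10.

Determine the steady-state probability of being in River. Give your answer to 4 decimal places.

Let the stationary distribution be π with π = πP and π_1 + π_2 + π_3 + π_4 = 1.
π_1 = 0.1·π_1 + 0.4·π_2 + 0.1·π_3 + 0.3·π_4
π_2 = 0.4·π_1 + 0.2·π_2 + 0.3·π_3 + 0.4·π_4
π_3 = 0.1·π_1 + 0.2·π_2 + 0.2·π_3 + 0.1·π_4
Solving with the normalization constraint gives π = (0.2523, 0.3211, 0.1468, 0.2798).
So the stationary probability of River is 0.2798.

0.2798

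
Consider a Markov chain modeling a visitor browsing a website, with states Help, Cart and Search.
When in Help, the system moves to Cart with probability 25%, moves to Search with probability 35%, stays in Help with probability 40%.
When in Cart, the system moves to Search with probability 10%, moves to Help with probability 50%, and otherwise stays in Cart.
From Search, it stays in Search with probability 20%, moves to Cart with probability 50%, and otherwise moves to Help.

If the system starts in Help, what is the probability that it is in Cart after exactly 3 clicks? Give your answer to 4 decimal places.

0.3650

Propagate the distribution vector 3 clicks from Help.
After 0 clicks: (1.0000, 0.0000, 0.0000)
After 1 click: (0.4000, 0.2500, 0.3500)
After 2 clicks: (0.3900, 0.3750, 0.2350)
After 3 clicks: (0.4140, 0.3650, 0.2210)
P(in Cart after 3 clicks) = 0.3650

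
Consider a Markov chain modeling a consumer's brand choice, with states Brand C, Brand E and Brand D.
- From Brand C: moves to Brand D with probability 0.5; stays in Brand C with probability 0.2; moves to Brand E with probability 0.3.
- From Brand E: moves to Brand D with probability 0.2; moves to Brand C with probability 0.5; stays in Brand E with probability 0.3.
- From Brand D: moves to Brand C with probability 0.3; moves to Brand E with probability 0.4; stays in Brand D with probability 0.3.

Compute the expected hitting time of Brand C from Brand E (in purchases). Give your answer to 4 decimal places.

2.1951

Let t(s) be the expected number of purchases to first reach Brand C from state s, with t(Brand C) = 0. Conditioning on the first purchase:
t(Brand E) = 1 + 0.3·t(Brand E) + 0.2·t(Brand D)
t(Brand D) = 1 + 0.4·t(Brand E) + 0.3·t(Brand D)
Solving: t(Brand E) = 2.1951, t(Brand D) = 2.6829.
Expected purchases from Brand E to Brand C: 2.1951.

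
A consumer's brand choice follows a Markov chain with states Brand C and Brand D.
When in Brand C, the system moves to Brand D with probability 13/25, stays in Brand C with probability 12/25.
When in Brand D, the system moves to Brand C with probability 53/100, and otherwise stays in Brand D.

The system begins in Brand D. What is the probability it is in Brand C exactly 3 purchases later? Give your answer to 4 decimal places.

0.5048

Propagate the distribution vector 3 purchases from Brand D.
After 0 purchases: (0.0000, 1.0000)
After 1 purchase: (0.5300, 0.4700)
After 2 purchases: (0.5035, 0.4965)
After 3 purchases: (0.5048, 0.4952)
P(in Brand C after 3 purchases) = 0.5048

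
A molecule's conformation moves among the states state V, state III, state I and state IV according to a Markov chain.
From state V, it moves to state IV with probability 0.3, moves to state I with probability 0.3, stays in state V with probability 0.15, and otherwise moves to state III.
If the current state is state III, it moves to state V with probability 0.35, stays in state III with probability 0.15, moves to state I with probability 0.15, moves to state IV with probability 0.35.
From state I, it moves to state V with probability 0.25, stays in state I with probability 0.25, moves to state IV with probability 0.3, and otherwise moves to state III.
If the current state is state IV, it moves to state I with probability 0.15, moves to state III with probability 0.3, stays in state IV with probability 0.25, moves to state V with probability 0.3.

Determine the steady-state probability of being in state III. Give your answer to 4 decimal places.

0.2312

Let the stationary distribution be π with π = πP and π_1 + π_2 + π_3 + π_4 = 1.
π_1 = 0.15·π_1 + 0.35·π_2 + 0.25·π_3 + 0.3·π_4
π_2 = 0.25·π_1 + 0.15·π_2 + 0.2·π_3 + 0.3·π_4
π_3 = 0.3·π_1 + 0.15·π_2 + 0.25·π_3 + 0.15·π_4
Solving with the normalization constraint gives π = (0.2618, 0.2312, 0.2103, 0.2967).
So the stationary probability of state III is 0.2312.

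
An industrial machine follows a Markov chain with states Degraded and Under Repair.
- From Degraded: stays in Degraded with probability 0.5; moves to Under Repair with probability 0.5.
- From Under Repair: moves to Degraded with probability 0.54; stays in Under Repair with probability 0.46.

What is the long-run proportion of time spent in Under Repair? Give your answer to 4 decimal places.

0.4808

Let the stationary distribution be π with π = πP and π_1 + π_2 = 1.
π_1 = 0.5·π_1 + 0.54·π_2
Solving with the normalization constraint gives π = (0.5192, 0.4808).
So the stationary probability of Under Repair is 0.4808.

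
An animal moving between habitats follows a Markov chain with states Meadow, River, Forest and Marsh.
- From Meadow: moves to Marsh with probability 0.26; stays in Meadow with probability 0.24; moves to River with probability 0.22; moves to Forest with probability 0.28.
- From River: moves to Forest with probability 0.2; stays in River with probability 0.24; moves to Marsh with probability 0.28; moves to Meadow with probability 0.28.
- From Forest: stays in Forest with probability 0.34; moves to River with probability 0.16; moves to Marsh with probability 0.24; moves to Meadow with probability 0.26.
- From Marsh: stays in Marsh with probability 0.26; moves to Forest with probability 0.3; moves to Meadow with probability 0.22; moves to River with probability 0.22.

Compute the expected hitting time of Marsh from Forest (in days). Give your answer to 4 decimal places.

Let t(s) be the expected number of days to first reach Marsh from state s, with t(Marsh) = 0. Conditioning on the first day:
t(Meadow) = 1 + 0.24·t(Meadow) + 0.22·t(River) + 0.28·t(Forest)
t(River) = 1 + 0.28·t(Meadow) + 0.24·t(River) + 0.2·t(Forest)
t(Forest) = 1 + 0.26·t(Meadow) + 0.16·t(River) + 0.34·t(Forest)
Solving: t(Meadow) = 3.8678, t(River) = 3.7817, t(Forest) = 3.9556.
Expected days from Forest to Marsh: 3.9556.

3.9556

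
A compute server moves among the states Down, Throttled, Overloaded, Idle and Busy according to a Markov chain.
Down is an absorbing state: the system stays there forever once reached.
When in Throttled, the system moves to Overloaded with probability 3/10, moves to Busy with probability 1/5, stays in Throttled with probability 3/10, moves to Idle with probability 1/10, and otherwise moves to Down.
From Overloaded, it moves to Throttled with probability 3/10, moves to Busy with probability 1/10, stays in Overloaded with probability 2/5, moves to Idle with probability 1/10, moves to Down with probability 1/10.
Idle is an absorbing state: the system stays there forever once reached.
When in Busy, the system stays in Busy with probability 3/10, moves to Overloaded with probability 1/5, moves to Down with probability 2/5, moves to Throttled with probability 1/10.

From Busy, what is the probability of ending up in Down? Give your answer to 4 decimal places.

0.8474

Let h(s) be the probability of absorption at Down starting from transient state s. Then h(Down) = 1 and h(Idle) = 0. By first-step analysis:
h(Throttled) = 0.1·1 + 0.3·h(Throttled) + 0.3·h(Overloaded) + 0.1·0 + 0.2·h(Busy)
h(Overloaded) = 0.1·1 + 0.3·h(Throttled) + 0.4·h(Overloaded) + 0.1·0 + 0.1·h(Busy)
h(Busy) = 0.4·1 + 0.1·h(Throttled) + 0.2·h(Overloaded) + 0.3·h(Busy)
Solving: h(Throttled) = 0.6579, h(Overloaded) = 0.6368, h(Busy) = 0.8474.
Starting from Busy, the probability is 0.8474.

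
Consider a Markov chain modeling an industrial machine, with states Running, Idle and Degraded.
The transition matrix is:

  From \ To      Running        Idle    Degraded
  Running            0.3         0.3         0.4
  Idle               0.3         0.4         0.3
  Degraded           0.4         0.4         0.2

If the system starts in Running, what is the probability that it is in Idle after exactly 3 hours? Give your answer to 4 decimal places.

0.3660

Propagate the distribution vector 3 hours from Running.
After 0 hours: (1.0000, 0.0000, 0.0000)
After 1 hour: (0.3000, 0.3000, 0.4000)
After 2 hours: (0.3400, 0.3700, 0.2900)
After 3 hours: (0.3290, 0.3660, 0.3050)
P(in Idle after 3 hours) = 0.3660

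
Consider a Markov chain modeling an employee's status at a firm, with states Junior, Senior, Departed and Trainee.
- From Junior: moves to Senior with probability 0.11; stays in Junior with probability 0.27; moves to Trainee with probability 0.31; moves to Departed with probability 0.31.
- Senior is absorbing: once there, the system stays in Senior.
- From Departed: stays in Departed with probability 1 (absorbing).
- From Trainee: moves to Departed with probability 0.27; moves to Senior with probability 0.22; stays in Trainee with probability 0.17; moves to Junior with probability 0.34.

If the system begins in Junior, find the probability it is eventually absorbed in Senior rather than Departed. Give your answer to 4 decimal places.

0.3187

Let h(s) be the probability of absorption at Senior starting from transient state s. Then h(Senior) = 1 and h(Departed) = 0. By first-step analysis:
h(Junior) = 0.27·h(Junior) + 0.11·1 + 0.31·0 + 0.31·h(Trainee)
h(Trainee) = 0.34·h(Junior) + 0.22·1 + 0.27·0 + 0.17·h(Trainee)
Solving: h(Junior) = 0.3187, h(Trainee) = 0.3956.
Starting from Junior, the probability is 0.3187.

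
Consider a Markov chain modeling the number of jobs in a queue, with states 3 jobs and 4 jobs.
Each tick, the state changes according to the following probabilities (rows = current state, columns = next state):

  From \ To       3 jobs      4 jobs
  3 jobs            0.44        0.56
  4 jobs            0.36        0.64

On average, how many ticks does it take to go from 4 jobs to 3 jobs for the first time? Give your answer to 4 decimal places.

2.7778

Let t(s) be the expected number of ticks to first reach 3 jobs from state s, with t(3 jobs) = 0. Conditioning on the first tick:
t(4 jobs) = 1 + 0.64·t(4 jobs)
Solving: t(4 jobs) = 2.7778.
Expected ticks from 4 jobs to 3 jobs: 2.7778.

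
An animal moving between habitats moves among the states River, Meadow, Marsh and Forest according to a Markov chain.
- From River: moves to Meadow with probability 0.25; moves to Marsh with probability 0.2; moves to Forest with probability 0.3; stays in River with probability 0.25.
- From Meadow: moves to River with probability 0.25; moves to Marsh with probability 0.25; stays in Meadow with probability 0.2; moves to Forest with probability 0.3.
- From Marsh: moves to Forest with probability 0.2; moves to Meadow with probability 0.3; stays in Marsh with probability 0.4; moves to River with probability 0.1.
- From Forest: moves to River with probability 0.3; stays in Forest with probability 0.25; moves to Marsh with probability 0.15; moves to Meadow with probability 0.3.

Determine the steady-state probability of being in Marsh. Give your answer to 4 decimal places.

0.2500

Let the stationary distribution be π with π = πP and π_1 + π_2 + π_3 + π_4 = 1.
π_1 = 0.25·π_1 + 0.25·π_2 + 0.1·π_3 + 0.3·π_4
π_2 = 0.25·π_1 + 0.2·π_2 + 0.3·π_3 + 0.3·π_4
π_3 = 0.2·π_1 + 0.25·π_2 + 0.4·π_3 + 0.15·π_4
Solving with the normalization constraint gives π = (0.2256, 0.2625, 0.2500, 0.2619).
So the stationary probability of Marsh is 0.2500.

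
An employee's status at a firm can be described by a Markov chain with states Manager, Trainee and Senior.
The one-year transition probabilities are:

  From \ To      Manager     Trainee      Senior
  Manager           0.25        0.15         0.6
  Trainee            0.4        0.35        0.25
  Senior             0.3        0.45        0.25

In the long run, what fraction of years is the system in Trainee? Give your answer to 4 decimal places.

Let the stationary distribution be π with π = πP and π_1 + π_2 + π_3 = 1.
π_1 = 0.25·π_1 + 0.4·π_2 + 0.3·π_3
π_2 = 0.15·π_1 + 0.35·π_2 + 0.45·π_3
Solving with the normalization constraint gives π = (0.3165, 0.3228, 0.3608).
So the stationary probability of Trainee is 0.3228.

0.3228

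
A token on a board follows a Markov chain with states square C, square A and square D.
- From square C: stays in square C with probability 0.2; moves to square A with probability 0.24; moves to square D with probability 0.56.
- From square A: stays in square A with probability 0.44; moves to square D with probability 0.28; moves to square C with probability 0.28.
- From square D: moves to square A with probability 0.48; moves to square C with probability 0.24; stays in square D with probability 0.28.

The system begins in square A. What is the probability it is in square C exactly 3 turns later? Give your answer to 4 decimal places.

0.2460

Propagate the distribution vector 3 turns from square A.
After 0 turns: (0.0000, 1.0000, 0.0000)
After 1 turn: (0.2800, 0.4400, 0.2800)
After 2 turns: (0.2464, 0.3952, 0.3584)
After 3 turns: (0.2460, 0.4051, 0.3490)
P(in square C after 3 turns) = 0.2460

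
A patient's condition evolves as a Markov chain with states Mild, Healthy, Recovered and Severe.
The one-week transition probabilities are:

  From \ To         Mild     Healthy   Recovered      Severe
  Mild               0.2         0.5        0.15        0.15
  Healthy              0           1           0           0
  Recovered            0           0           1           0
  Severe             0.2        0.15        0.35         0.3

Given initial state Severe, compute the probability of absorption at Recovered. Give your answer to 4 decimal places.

0.5849

Let h(s) be the probability of absorption at Recovered starting from transient state s. Then h(Recovered) = 1 and h(Healthy) = 0. By first-step analysis:
h(Mild) = 0.2·h(Mild) + 0.5·0 + 0.15·1 + 0.15·h(Severe)
h(Severe) = 0.2·h(Mild) + 0.15·0 + 0.35·1 + 0.3·h(Severe)
Solving: h(Mild) = 0.2972, h(Severe) = 0.5849.
Starting from Severe, the probability is 0.5849.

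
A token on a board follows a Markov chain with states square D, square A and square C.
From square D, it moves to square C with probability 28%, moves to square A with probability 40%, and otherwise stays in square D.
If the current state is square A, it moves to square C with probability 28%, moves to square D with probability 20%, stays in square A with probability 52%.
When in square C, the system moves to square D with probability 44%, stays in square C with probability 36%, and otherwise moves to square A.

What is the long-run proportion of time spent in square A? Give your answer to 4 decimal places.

0.3854

Let the stationary distribution be π with π = πP and π_1 + π_2 + π_3 = 1.
π_1 = 0.32·π_1 + 0.2·π_2 + 0.44·π_3
π_2 = 0.4·π_1 + 0.52·π_2 + 0.2·π_3
Solving with the normalization constraint gives π = (0.3103, 0.3854, 0.3043).
So the stationary probability of square A is 0.3854.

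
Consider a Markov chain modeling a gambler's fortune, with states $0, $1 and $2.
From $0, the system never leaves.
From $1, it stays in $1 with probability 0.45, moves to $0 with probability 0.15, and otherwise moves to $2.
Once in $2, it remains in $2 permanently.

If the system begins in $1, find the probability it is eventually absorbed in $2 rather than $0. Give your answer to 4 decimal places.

Let h(s) be the probability of absorption at $2 starting from transient state s. Then h($2) = 1 and h($0) = 0. By first-step analysis:
h($1) = 0.15·0 + 0.45·h($1) + 0.4·1
Solving: h($1) = 0.7273.
Starting from $1, the probability is 0.7273.

0.7273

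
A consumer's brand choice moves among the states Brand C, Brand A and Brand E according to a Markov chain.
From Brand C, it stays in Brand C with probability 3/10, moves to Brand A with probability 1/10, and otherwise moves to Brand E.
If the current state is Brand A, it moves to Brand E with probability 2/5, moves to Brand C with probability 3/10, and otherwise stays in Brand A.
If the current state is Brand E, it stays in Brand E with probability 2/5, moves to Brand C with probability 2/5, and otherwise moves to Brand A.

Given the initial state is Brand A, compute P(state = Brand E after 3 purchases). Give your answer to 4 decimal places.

Propagate the distribution vector 3 purchases from Brand A.
After 0 purchases: (0.0000, 1.0000, 0.0000)
After 1 purchase: (0.3000, 0.3000, 0.4000)
After 2 purchases: (0.3400, 0.2000, 0.4600)
After 3 purchases: (0.3460, 0.1860, 0.4680)
P(in Brand E after 3 purchases) = 0.4680

0.4680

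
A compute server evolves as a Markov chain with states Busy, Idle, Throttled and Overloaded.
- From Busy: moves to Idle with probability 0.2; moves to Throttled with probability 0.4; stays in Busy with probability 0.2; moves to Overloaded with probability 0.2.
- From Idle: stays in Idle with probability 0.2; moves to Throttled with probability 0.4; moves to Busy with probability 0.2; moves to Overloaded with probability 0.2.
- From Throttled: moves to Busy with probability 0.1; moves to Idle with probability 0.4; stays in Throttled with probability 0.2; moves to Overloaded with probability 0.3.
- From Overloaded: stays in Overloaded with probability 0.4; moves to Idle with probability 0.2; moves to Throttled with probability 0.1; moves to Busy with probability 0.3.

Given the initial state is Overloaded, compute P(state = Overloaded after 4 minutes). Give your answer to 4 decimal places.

0.2829

Propagate the distribution vector 4 minutes from Overloaded.
After 0 minutes: (0.0000, 0.0000, 0.0000, 1.0000)
After 1 minute: (0.3000, 0.2000, 0.1000, 0.4000)
After 2 minutes: (0.2300, 0.2200, 0.2600, 0.2900)
After 3 minutes: (0.2030, 0.2520, 0.2610, 0.2840)
After 4 minutes: (0.2023, 0.2522, 0.2626, 0.2829)
P(in Overloaded after 4 minutes) = 0.2829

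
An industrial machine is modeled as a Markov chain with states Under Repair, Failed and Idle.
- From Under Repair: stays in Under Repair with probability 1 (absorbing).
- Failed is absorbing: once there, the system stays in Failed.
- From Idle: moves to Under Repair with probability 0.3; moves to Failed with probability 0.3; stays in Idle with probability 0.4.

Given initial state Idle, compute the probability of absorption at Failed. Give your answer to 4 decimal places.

0.5000

Let h(s) be the probability of absorption at Failed starting from transient state s. Then h(Failed) = 1 and h(Under Repair) = 0. By first-step analysis:
h(Idle) = 0.3·0 + 0.3·1 + 0.4·h(Idle)
Solving: h(Idle) = 0.5000.
Starting from Idle, the probability is 0.5000.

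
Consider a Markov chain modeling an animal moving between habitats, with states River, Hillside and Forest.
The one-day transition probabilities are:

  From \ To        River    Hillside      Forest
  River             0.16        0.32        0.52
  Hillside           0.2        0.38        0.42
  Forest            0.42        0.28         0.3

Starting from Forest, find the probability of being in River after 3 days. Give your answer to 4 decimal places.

0.2838

Propagate the distribution vector 3 days from Forest.
After 0 days: (0.0000, 0.0000, 1.0000)
After 1 day: (0.4200, 0.2800, 0.3000)
After 2 days: (0.2492, 0.3248, 0.4260)
After 3 days: (0.2838, 0.3224, 0.3938)
P(in River after 3 days) = 0.2838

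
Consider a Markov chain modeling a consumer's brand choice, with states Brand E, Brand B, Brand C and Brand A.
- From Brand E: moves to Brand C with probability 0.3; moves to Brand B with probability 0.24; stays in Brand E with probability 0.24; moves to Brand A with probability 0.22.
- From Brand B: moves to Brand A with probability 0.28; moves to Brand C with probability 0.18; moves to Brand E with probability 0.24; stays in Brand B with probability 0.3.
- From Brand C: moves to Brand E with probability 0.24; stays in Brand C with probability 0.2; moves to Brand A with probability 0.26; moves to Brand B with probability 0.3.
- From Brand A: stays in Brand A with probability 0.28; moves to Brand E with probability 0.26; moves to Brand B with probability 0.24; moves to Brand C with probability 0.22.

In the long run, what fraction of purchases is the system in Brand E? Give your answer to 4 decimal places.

0.2452

Let the stationary distribution be π with π = πP and π_1 + π_2 + π_3 + π_4 = 1.
π_1 = 0.24·π_1 + 0.24·π_2 + 0.24·π_3 + 0.26·π_4
π_2 = 0.24·π_1 + 0.3·π_2 + 0.3·π_3 + 0.24·π_4
π_3 = 0.3·π_1 + 0.18·π_2 + 0.2·π_3 + 0.22·π_4
Solving with the normalization constraint gives π = (0.2452, 0.2696, 0.2243, 0.2608).
So the stationary probability of Brand E is 0.2452.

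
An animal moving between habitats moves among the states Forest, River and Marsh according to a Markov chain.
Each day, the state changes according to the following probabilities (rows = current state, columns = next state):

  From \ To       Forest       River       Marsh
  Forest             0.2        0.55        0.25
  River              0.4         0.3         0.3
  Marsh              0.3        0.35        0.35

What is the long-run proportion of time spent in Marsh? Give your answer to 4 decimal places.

0.2996

Let the stationary distribution be π with π = πP and π_1 + π_2 + π_3 = 1.
π_1 = 0.2·π_1 + 0.4·π_2 + 0.3·π_3
π_2 = 0.55·π_1 + 0.3·π_2 + 0.35·π_3
Solving with the normalization constraint gives π = (0.3084, 0.3921, 0.2996).
So the stationary probability of Marsh is 0.2996.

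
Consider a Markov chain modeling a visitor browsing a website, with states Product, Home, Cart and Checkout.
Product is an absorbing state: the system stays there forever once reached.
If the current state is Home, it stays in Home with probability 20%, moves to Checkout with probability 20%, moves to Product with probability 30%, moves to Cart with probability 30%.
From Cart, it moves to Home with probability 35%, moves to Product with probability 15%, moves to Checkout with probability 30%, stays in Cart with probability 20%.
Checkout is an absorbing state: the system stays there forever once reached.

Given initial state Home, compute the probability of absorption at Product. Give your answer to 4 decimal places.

Let h(s) be the probability of absorption at Product starting from transient state s. Then h(Product) = 1 and h(Checkout) = 0. By first-step analysis:
h(Home) = 0.3·1 + 0.2·h(Home) + 0.3·h(Cart) + 0.2·0
h(Cart) = 0.15·1 + 0.35·h(Home) + 0.2·h(Cart) + 0.3·0
Solving: h(Home) = 0.5327, h(Cart) = 0.4206.
Starting from Home, the probability is 0.5327.

0.5327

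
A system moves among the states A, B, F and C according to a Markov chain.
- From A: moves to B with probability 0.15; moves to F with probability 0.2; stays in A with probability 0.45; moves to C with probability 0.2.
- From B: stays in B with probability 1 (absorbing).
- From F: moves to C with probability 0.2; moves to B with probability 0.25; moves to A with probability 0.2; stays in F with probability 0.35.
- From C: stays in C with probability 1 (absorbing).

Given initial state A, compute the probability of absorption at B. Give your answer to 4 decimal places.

0.4646

Let h(s) be the probability of absorption at B starting from transient state s. Then h(B) = 1 and h(C) = 0. By first-step analysis:
h(A) = 0.45·h(A) + 0.15·1 + 0.2·h(F) + 0.2·0
h(F) = 0.2·h(A) + 0.25·1 + 0.35·h(F) + 0.2·0
Solving: h(A) = 0.4646, h(F) = 0.5276.
Starting from A, the probability is 0.4646.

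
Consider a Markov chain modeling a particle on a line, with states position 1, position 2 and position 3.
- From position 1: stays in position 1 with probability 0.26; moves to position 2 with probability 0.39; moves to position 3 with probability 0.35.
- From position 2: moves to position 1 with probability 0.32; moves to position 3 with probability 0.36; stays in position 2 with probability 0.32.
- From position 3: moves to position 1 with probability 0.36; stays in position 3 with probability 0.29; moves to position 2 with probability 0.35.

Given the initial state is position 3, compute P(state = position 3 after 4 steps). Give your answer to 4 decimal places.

0.3335

Propagate the distribution vector 4 steps from position 3.
After 0 steps: (0.0000, 0.0000, 1.0000)
After 1 step: (0.3600, 0.3500, 0.2900)
After 2 steps: (0.3100, 0.3539, 0.3361)
After 3 steps: (0.3148, 0.3518, 0.3334)
After 4 steps: (0.3144, 0.3520, 0.3335)
P(in position 3 after 4 steps) = 0.3335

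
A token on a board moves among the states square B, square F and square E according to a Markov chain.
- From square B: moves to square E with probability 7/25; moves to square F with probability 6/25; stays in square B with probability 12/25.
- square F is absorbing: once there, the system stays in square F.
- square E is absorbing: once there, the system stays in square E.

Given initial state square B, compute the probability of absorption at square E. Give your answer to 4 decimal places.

0.5385

Let h(s) be the probability of absorption at square E starting from transient state s. Then h(square E) = 1 and h(square F) = 0. By first-step analysis:
h(square B) = 0.48·h(square B) + 0.24·0 + 0.28·1
Solving: h(square B) = 0.5385.
Starting from square B, the probability is 0.5385.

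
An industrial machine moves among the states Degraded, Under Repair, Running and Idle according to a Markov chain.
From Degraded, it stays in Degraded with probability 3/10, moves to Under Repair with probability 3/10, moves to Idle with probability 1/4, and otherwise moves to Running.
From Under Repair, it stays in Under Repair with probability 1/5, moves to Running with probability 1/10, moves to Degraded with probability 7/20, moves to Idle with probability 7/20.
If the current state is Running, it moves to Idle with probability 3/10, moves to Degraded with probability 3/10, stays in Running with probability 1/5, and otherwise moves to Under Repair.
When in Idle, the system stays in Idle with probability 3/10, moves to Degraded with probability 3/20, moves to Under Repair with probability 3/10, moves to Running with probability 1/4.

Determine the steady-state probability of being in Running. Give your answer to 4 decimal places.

Let the stationary distribution be π with π = πP and π_1 + π_2 + π_3 + π_4 = 1.
π_1 = 0.3·π_1 + 0.35·π_2 + 0.3·π_3 + 0.15·π_4
π_2 = 0.3·π_1 + 0.2·π_2 + 0.2·π_3 + 0.3·π_4
π_3 = 0.15·π_1 + 0.1·π_2 + 0.2·π_3 + 0.25·π_4
Solving with the normalization constraint gives π = (0.2679, 0.2567, 0.1759, 0.2994).
So the stationary probability of Running is 0.1759.

0.1759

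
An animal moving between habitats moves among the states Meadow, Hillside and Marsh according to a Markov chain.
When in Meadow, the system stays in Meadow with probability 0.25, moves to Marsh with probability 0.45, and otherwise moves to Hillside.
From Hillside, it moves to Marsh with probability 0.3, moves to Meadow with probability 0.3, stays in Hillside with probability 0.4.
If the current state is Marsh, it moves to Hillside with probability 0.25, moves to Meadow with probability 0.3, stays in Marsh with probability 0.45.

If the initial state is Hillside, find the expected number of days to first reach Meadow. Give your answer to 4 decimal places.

3.3333

Let t(s) be the expected number of days to first reach Meadow from state s, with t(Meadow) = 0. Conditioning on the first day:
t(Hillside) = 1 + 0.4·t(Hillside) + 0.3·t(Marsh)
t(Marsh) = 1 + 0.25·t(Hillside) + 0.45·t(Marsh)
Solving: t(Hillside) = 3.3333, t(Marsh) = 3.3333.
Expected days from Hillside to Meadow: 3.3333.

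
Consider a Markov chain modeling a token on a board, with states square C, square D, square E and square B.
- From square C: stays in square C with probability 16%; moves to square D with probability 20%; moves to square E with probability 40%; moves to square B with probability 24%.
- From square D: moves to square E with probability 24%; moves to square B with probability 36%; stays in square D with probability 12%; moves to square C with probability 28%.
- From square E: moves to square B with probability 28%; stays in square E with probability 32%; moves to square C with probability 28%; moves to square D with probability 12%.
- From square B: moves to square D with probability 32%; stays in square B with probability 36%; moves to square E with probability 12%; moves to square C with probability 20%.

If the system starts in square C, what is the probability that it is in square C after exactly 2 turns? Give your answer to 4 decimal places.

Propagate the distribution vector 2 turns from square C.
After 0 turns: (1.0000, 0.0000, 0.0000, 0.0000)
After 1 turn: (0.1600, 0.2000, 0.4000, 0.2400)
After 2 turns: (0.2416, 0.1808, 0.2688, 0.3088)
P(in square C after 2 turns) = 0.2416

0.2416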